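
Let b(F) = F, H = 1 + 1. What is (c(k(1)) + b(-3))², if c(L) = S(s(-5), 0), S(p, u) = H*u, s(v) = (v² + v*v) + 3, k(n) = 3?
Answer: 9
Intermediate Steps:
H = 2
s(v) = 3 + 2*v² (s(v) = (v² + v²) + 3 = 2*v² + 3 = 3 + 2*v²)
S(p, u) = 2*u
c(L) = 0 (c(L) = 2*0 = 0)
(c(k(1)) + b(-3))² = (0 - 3)² = (-3)² = 9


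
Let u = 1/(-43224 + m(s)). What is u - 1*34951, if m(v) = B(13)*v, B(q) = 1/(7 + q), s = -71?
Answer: -30216922021/864551 ≈ -34951.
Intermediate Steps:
m(v) = v/20 (m(v) = v/(7 + 13) = v/20)
u = -20/864551 (u = 1/(-43224 + (1/20)*(-71)) = 1/(-43224 - 71/20) = 1/(-864551/20) = -20/864551 ≈ -2.3133e-5)
u - 1*34951 = -20/864551 - 1*34951 = -20/864551 - 34951 = -30216922021/864551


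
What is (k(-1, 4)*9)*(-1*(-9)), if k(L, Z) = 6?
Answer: 486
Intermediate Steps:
(k(-1, 4)*9)*(-1*(-9)) = (6*9)*(-1*(-9)) = 54*9 = 486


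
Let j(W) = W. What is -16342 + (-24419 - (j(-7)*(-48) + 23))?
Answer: -41120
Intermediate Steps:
-16342 + (-24419 - (j(-7)*(-48) + 23)) = -16342 + (-24419 - (-7*(-48) + 23)) = -16342 + (-24419 - (336 + 23)) = -16342 + (-24419 - 1*359) = -16342 + (-24419 - 359) = -16342 - 24778 = -41120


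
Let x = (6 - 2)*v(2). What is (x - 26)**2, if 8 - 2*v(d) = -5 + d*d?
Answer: 64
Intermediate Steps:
v(d) = 13/2 - d**2/2 (v(d) = 4 - (-5 + d*d)/2 = 4 - (-5 + d**2)/2 = 4 + (5/2 - d**2/2) = 13/2 - d**2/2)
x = 18 (x = (6 - 2)*(13/2 - 1/2*2**2) = 4*(13/2 - 1/2*4) = 4*(13/2 - 2) = 4*(9/2) = 18)
(x - 26)**2 = (18 - 26)**2 = (-8)**2 = 64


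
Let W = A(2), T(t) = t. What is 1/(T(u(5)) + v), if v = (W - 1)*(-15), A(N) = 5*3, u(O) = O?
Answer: -1/205 ≈ -0.0048781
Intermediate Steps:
A(N) = 15
W = 15
v = -210 (v = (15 - 1)*(-15) = 14*(-15) = -210)
1/(T(u(5)) + v) = 1/(5 - 210) = 1/(-205) = -1/205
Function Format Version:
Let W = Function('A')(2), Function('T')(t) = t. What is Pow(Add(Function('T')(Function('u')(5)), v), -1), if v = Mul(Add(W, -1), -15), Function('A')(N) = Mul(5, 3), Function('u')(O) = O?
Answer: Rational(-1, 205) ≈ -0.0048781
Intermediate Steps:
Function('A')(N) = 15
W = 15
v = -210 (v = Mul(Add(15, -1), -15) = Mul(14, -15) = -210)
Pow(Add(Function('T')(Function('u')(5)), v), -1) = Pow(Add(5, -210), -1) = Pow(-205, -1) = Rational(-1, 205)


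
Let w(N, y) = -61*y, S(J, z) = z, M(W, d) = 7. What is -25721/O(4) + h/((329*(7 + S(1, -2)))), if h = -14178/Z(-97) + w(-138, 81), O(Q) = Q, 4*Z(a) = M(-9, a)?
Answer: -296542511/46060 ≈ -6438.2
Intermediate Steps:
Z(a) = 7/4 (Z(a) = (¼)*7 = 7/4)
h = -91299/7 (h = -14178/7/4 - 61*81 = -14178*4/7 - 4941 = -56712/7 - 4941 = -91299/7 ≈ -13043.)
-25721/O(4) + h/((329*(7 + S(1, -2)))) = -25721/4 - 91299*1/(329*(7 - 2))/7 = -25721*¼ - 91299/(7*(329*5)) = -25721/4 - 91299/7/1645 = -25721/4 - 91299/7*1/1645 = -25721/4 - 91299/11515 = -296542511/46060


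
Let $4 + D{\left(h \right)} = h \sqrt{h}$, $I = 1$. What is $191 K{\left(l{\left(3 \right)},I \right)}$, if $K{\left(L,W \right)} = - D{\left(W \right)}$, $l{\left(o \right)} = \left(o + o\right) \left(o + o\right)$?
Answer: $573$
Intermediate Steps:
$D{\left(h \right)} = -4 + h^{\frac{3}{2}}$ ($D{\left(h \right)} = -4 + h \sqrt{h} = -4 + h^{\frac{3}{2}}$)
$l{\left(o \right)} = 4 o^{2}$ ($l{\left(o \right)} = 2 o 2 o = 4 o^{2}$)
$K{\left(L,W \right)} = 4 - W^{\frac{3}{2}}$ ($K{\left(L,W \right)} = - (-4 + W^{\frac{3}{2}}) = 4 - W^{\frac{3}{2}}$)
$191 K{\left(l{\left(3 \right)},I \right)} = 191 \left(4 - 1^{\frac{3}{2}}\right) = 191 \left(4 - 1\right) = 191 \cdot 3 = 573$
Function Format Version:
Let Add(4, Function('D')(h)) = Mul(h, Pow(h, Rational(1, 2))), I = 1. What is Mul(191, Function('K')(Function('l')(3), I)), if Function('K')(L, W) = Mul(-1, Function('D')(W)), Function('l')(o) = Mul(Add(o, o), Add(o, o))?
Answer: 573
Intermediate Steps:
Function('D')(h) = Add(-4, Pow(h, Rational(3, 2))) (Function('D')(h) = Add(-4, Mul(h, Pow(h, Rational(1, 2)))) = Add(-4, Pow(h, Rational(3, 2))))
Function('l')(o) = Mul(4, Pow(o, 2)) (Function('l')(o) = Mul(Mul(2, o), Mul(2, o)) = Mul(4, Pow(o, 2)))
Function('K')(L, W) = Add(4, Mul(-1, Pow(W, Rational(3, 2)))) (Function('K')(L, W) = Mul(-1, Add(-4, Pow(W, Rational(3, 2)))) = Add(4, Mul(-1, Pow(W, Rational(3, 2)))))
Mul(191, Function('K')(Function('l')(3), I)) = Mul(191, Add(4, Mul(-1, Pow(1, Rational(3, 2))))) = Mul(191, Add(4, Mul(-1, 1))) = Mul(191, Add(4, -1)) = Mul(191, 3) = 573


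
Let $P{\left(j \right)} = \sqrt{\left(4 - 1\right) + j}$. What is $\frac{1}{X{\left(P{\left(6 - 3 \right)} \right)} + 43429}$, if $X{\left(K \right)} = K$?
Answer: $\frac{43429}{1886078035} - \frac{\sqrt{6}}{1886078035} \approx 2.3025 \cdot 10^{-5}$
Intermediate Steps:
$P{\left(j \right)} = \sqrt{3 + j}$
$\frac{1}{X{\left(P{\left(6 - 3 \right)} \right)} + 43429} = \frac{1}{\sqrt{3 + \left(6 - 3\right)} + 43429} = \frac{1}{\sqrt{3 + 3} + 43429} = \frac{1}{\sqrt{6} + 43429} = \frac{1}{43429 + \sqrt{6}}$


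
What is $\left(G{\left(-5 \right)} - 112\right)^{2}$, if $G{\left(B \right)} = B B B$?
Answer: $56169$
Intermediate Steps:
$G{\left(B \right)} = B^{3}$ ($G{\left(B \right)} = B^{2} B = B^{3}$)
$\left(G{\left(-5 \right)} - 112\right)^{2} = \left(\left(-5\right)^{3} - 112\right)^{2} = \left(-125 - 112\right)^{2} = \left(-237\right)^{2} = 56169$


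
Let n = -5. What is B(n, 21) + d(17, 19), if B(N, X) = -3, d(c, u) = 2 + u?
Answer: 18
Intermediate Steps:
B(n, 21) + d(17, 19) = -3 + (2 + 19) = -3 + 21 = 18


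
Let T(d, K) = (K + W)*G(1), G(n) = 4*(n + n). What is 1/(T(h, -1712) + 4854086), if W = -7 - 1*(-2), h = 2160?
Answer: 1/4840350 ≈ 2.0660e-7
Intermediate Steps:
G(n) = 8*n (G(n) = 4*(2*n) = 8*n)
W = -5 (W = -7 + 2 = -5)
T(d, K) = -40 + 8*K (T(d, K) = (K - 5)*(8*1) = (-5 + K)*8 = -40 + 8*K)
1/(T(h, -1712) + 4854086) = 1/((-40 + 8*(-1712)) + 4854086) = 1/((-40 - 13696) + 4854086) = 1/(-13736 + 4854086) = 1/4840350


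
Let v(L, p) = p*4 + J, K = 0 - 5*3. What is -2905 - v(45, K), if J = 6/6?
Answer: -2846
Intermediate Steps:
J = 1 (J = 6*(1/6) = 1)
K = -15 (K = 0 - 15 = -15)
v(L, p) = 1 + 4*p (v(L, p) = p*4 + 1 = 4*p + 1 = 1 + 4*p)
-2905 - v(45, K) = -2905 - (1 + 4*(-15)) = -2905 - (1 - 60) = -2905 - 1*(-59) = -2905 + 59 = -2846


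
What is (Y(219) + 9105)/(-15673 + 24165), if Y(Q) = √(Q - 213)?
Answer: 9105/8492 + √6/8492 ≈ 1.0725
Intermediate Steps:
Y(Q) = √(-213 + Q)
(Y(219) + 9105)/(-15673 + 24165) = (√(-213 + 219) + 9105)/(-15673 + 24165) = (√6 + 9105)/8492 = (9105 + √6)*(1/8492) = 9105/8492 + √6/8492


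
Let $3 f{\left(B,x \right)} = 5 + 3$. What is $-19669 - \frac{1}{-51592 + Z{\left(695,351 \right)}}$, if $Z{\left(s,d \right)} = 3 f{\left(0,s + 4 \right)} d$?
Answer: $- \frac{959532495}{48784} \approx -19669.0$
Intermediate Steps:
$f{\left(B,x \right)} = \frac{8}{3}$ ($f{\left(B,x \right)} = \frac{5 + 3}{3} = \frac{1}{3} \cdot 8 = \frac{8}{3}$)
$Z{\left(s,d \right)} = 8 d$ ($Z{\left(s,d \right)} = 3 \cdot \frac{8}{3} d = 8 d$)
$-19669 - \frac{1}{-51592 + Z{\left(695,351 \right)}} = -19669 - \frac{1}{-51592 + 8 \cdot 351} = -19669 - \frac{1}{-51592 + 2808} = -19669 - \frac{1}{-48784} = -19669 - - \frac{1}{48784} = -19669 + \frac{1}{48784} = - \frac{959532495}{48784}$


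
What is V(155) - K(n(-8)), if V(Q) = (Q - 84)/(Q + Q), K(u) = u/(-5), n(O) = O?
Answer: -85/62 ≈ -1.3710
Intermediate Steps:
K(u) = -u/5 (K(u) = u*(-1/5) = -u/5)
V(Q) = (-84 + Q)/(2*Q) (V(Q) = (-84 + Q)/((2*Q)) = (-84 + Q)*(1/(2*Q)) = (-84 + Q)/(2*Q))
V(155) - K(n(-8)) = (1/2)*(-84 + 155)/155 - (-1)*(-8)/5 = (1/2)*(1/155)*71 - 1*8/5 = 71/310 - 8/5 = -85/62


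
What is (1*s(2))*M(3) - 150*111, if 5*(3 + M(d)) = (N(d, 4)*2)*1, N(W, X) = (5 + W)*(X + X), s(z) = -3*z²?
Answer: -84606/5 ≈ -16921.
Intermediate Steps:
N(W, X) = 2*X*(5 + W) (N(W, X) = (5 + W)*(2*X) = 2*X*(5 + W))
M(d) = 13 + 16*d/5 (M(d) = -3 + (((2*4*(5 + d))*2)*1)/5 = -3 + (((40 + 8*d)*2)*1)/5 = -3 + ((80 + 16*d)*1)/5 = -3 + (80 + 16*d)/5 = -3 + (16 + 16*d/5) = 13 + 16*d/5)
(1*s(2))*M(3) - 150*111 = (1*(-3*2²))*(13 + (16/5)*3) - 150*111 = (1*(-3*4))*(13 + 48/5) - 16650 = (1*(-12))*(113/5) - 16650 = -12*113/5 - 16650 = -1356/5 - 16650 = -84606/5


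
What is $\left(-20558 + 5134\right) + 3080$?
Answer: $-12344$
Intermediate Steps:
$\left(-20558 + 5134\right) + 3080 = -15424 + 3080 = -12344$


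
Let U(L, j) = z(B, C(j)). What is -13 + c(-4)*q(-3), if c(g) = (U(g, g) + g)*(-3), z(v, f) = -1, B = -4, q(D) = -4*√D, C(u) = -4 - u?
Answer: -13 - 60*I*√3 ≈ -13.0 - 103.92*I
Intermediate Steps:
U(L, j) = -1
c(g) = 3 - 3*g (c(g) = (-1 + g)*(-3) = 3 - 3*g)
-13 + c(-4)*q(-3) = -13 + (3 - 3*(-4))*(-4*I*√3) = -13 + (3 + 12)*(-4*I*√3) = -13 + 15*(-4*I*√3) = -13 - 60*I*√3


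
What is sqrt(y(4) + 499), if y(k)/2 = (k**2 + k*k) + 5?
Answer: sqrt(573) ≈ 23.937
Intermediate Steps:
y(k) = 10 + 4*k**2 (y(k) = 2*((k**2 + k*k) + 5) = 2*((k**2 + k**2) + 5) = 2*(2*k**2 + 5) = 2*(5 + 2*k**2) = 10 + 4*k**2)
sqrt(y(4) + 499) = sqrt((10 + 4*4**2) + 499) = sqrt((10 + 4*16) + 499) = sqrt((10 + 64) + 499) = sqrt(74 + 499) = sqrt(573)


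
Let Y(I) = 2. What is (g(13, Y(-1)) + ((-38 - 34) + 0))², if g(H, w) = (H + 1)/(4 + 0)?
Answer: 18769/4 ≈ 4692.3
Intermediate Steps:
g(H, w) = ¼ + H/4 (g(H, w) = (1 + H)/4 = (1 + H)*(¼) = ¼ + H/4)
(g(13, Y(-1)) + ((-38 - 34) + 0))² = ((¼ + (¼)*13) + ((-38 - 34) + 0))² = ((¼ + 13/4) + (-72 + 0))² = (7/2 - 72)² = (-137/2)² = 18769/4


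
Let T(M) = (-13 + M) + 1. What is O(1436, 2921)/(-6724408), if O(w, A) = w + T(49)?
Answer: -1473/6724408 ≈ -0.00021905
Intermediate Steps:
T(M) = -12 + M
O(w, A) = 37 + w (O(w, A) = w + (-12 + 49) = w + 37 = 37 + w)
O(1436, 2921)/(-6724408) = (37 + 1436)/(-6724408) = 1473*(-1/6724408) = -1473/6724408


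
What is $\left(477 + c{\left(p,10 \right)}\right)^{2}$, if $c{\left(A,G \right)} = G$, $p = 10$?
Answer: $237169$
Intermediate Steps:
$\left(477 + c{\left(p,10 \right)}\right)^{2} = \left(477 + 10\right)^{2} = 487^{2} = 237169$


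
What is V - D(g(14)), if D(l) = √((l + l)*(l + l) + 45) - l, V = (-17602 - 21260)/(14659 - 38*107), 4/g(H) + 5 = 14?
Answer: -34154/10593 - √3709/9 ≈ -9.9910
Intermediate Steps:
g(H) = 4/9 (g(H) = 4/(-5 + 14) = 4/9)
V = -4318/1177 (V = -38862/(14659 - 4066) = -38862/10593 = -38862*1/10593 = -4318/1177 ≈ -3.6686)
D(l) = √(45 + 4*l²) - l (D(l) = √((2*l)*(2*l) + 45) - l = √(4*l² + 45) - l = √(45 + 4*l²) - l)
V - D(g(14)) = -4318/1177 - (√(45 + 4*(4/9)²) - 1*4/9) = -4318/1177 - (√(45 + 4*(16/81)) - 4/9) = -4318/1177 - (√(45 + 64/81) - 4/9) = -4318/1177 - (√(3709/81) - 4/9) = -4318/1177 - (√3709/9 - 4/9) = -4318/1177 - (-4/9 + √3709/9) = -4318/1177 + (4/9 - √3709/9) = -34154/10593 - √3709/9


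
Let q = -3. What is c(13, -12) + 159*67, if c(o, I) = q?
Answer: 10650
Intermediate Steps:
c(o, I) = -3
c(13, -12) + 159*67 = -3 + 159*67 = -3 + 10653 = 10650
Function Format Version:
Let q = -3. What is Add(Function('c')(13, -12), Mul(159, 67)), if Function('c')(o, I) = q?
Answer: 10650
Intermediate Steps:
Function('c')(o, I) = -3
Add(Function('c')(13, -12), Mul(159, 67)) = Add(-3, Mul(159, 67)) = Add(-3, 10653) = 10650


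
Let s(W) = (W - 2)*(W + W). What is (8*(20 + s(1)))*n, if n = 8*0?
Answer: 0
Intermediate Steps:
n = 0
s(W) = 2*W*(-2 + W) (s(W) = (-2 + W)*(2*W) = 2*W*(-2 + W))
(8*(20 + s(1)))*n = (8*(20 + 2*1*(-2 + 1)))*0 = (8*(20 + 2*1*(-1)))*0 = (8*(20 - 2))*0 = (8*18)*0 = 144*0 = 0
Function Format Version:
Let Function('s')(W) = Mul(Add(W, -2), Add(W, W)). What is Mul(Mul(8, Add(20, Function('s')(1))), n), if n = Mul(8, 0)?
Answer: 0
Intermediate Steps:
n = 0
Function('s')(W) = Mul(2, W, Add(-2, W)) (Function('s')(W) = Mul(Add(-2, W), Mul(2, W)) = Mul(2, W, Add(-2, W)))
Mul(Mul(8, Add(20, Function('s')(1))), n) = Mul(Mul(8, Add(20, Mul(2, 1, Add(-2, 1)))), 0) = Mul(Mul(8, Add(20, Mul(2, 1, -1))), 0) = Mul(Mul(8, Add(20, -2)), 0) = Mul(Mul(8, 18), 0) = Mul(144, 0) = 0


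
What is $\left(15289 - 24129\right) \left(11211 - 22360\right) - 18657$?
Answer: $98538503$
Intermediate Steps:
$\left(15289 - 24129\right) \left(11211 - 22360\right) - 18657 = \left(-8840\right) \left(-11149\right) - 18657 = 98557160 - 18657 = 98538503$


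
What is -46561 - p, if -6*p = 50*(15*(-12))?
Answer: -48061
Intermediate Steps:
p = 1500 (p = -25*15*(-12)/3 = -25*(-180)/3 = -1/6*(-9000) = 1500)
-46561 - p = -46561 - 1*1500 = -46561 - 1500 = -48061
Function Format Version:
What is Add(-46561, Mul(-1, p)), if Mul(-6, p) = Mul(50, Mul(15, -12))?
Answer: -48061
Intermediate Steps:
p = 1500 (p = Mul(Rational(-1, 6), Mul(50, Mul(15, -12))) = Mul(Rational(-1, 6), Mul(50, -180)) = Mul(Rational(-1, 6), -9000) = 1500)
Add(-46561, Mul(-1, p)) = Add(-46561, Mul(-1, 1500)) = Add(-46561, -1500) = -48061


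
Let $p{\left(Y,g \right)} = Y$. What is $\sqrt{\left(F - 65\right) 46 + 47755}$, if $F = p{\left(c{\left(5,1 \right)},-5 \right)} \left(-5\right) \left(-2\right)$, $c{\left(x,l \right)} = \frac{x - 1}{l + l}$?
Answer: $\sqrt{45685} \approx 213.74$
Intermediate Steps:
$c{\left(x,l \right)} = \frac{-1 + x}{2 l}$
$F = 20$ ($F = \frac{-1 + 5}{2 \cdot 1} \left(-5\right) \left(-2\right) = \frac{1}{2} \cdot 1 \cdot 4 \left(-5\right) \left(-2\right) = 2 \left(-5\right) \left(-2\right) = \left(-10\right) \left(-2\right) = 20$)
$\sqrt{\left(F - 65\right) 46 + 47755} = \sqrt{\left(20 - 65\right) 46 + 47755} = \sqrt{\left(-45\right) 46 + 47755} = \sqrt{-2070 + 47755} = \sqrt{45685}$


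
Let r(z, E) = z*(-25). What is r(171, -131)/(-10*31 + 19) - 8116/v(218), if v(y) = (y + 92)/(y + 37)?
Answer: -20030751/3007 ≈ -6661.4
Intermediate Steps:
v(y) = (92 + y)/(37 + y)
r(z, E) = -25*z
r(171, -131)/(-10*31 + 19) - 8116/v(218) = (-25*171)/(-10*31 + 19) - 8116*(37 + 218)/(92 + 218) = -4275/(-310 + 19) - 8116/(310/255) = -4275/(-291) - 8116/((1/255)*310) = -4275*(-1/291) - 8116/62/51 = 1425/97 - 8116*51/62 = 1425/97 - 206958/31 = -20030751/3007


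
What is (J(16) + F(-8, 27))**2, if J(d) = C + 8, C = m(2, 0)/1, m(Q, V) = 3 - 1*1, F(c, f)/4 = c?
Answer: 484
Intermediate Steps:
F(c, f) = 4*c
m(Q, V) = 2 (m(Q, V) = 3 - 1 = 2)
C = 2 (C = 2/1 = 2*1 = 2)
J(d) = 10 (J(d) = 2 + 8 = 10)
(J(16) + F(-8, 27))**2 = (10 + 4*(-8))**2 = (10 - 32)**2 = (-22)**2 = 484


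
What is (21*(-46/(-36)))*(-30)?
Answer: -805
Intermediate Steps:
(21*(-46/(-36)))*(-30) = (21*(-46*(-1/36)))*(-30) = (21*(23/18))*(-30) = (161/6)*(-30) = -805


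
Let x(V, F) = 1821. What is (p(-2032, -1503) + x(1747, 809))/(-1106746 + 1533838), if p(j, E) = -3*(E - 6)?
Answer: 529/35591 ≈ 0.014863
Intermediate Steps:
p(j, E) = 18 - 3*E (p(j, E) = -3*(-6 + E) = 18 - 3*E)
(p(-2032, -1503) + x(1747, 809))/(-1106746 + 1533838) = ((18 - 3*(-1503)) + 1821)/(-1106746 + 1533838) = ((18 + 4509) + 1821)/427092 = (4527 + 1821)*(1/427092) = 6348*(1/427092) = 529/35591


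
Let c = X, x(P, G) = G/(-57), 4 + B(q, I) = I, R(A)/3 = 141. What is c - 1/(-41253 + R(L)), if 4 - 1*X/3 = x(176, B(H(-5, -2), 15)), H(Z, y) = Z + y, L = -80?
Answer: 9758389/775770 ≈ 12.579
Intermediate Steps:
R(A) = 423 (R(A) = 3*141 = 423)
B(q, I) = -4 + I
x(P, G) = -G/57 (x(P, G) = G*(-1/57) = -G/57)
X = 239/19 (X = 12 - (-1)*(-4 + 15)/19 = 12 - (-1)*11/19 = 12 - 3*(-11/57) = 12 + 11/19 = 239/19 ≈ 12.579)
c = 239/19 ≈ 12.579
c - 1/(-41253 + R(L)) = 239/19 - 1/(-41253 + 423) = 239/19 - 1/(-40830) = 239/19 - 1*(-1/40830) = 239/19 + 1/40830 = 9758389/775770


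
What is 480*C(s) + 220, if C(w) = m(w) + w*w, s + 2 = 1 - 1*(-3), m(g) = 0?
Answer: 2140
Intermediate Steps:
s = 2 (s = -2 + (1 - 1*(-3)) = -2 + (1 + 3) = -2 + 4 = 2)
C(w) = w² (C(w) = 0 + w*w = 0 + w² = w²)
480*C(s) + 220 = 480*2² + 220 = 480*4 + 220 = 1920 + 220 = 2140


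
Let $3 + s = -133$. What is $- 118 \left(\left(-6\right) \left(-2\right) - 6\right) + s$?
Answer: $-844$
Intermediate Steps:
$s = -136$ ($s = -3 - 133 = -136$)
$- 118 \left(\left(-6\right) \left(-2\right) - 6\right) + s = - 118 \left(\left(-6\right) \left(-2\right) - 6\right) - 136 = - 118 \left(12 - 6\right) - 136 = \left(-118\right) 6 - 136 = -708 - 136 = -844$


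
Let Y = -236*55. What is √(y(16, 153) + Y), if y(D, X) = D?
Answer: 2*I*√3241 ≈ 113.86*I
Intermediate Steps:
Y = -12980
√(y(16, 153) + Y) = √(16 - 12980) = √(-12964) = 2*I*√3241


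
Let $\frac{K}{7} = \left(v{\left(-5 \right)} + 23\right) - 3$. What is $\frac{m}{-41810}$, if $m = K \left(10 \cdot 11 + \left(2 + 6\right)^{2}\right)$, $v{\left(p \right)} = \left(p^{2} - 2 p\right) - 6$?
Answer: $- \frac{29841}{20905} \approx -1.4275$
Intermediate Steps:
$v{\left(p \right)} = -6 + p^{2} - 2 p$
$K = 343$ ($K = 7 \left(\left(\left(-6 + \left(-5\right)^{2} - -10\right) + 23\right) - 3\right) = 7 \left(\left(\left(-6 + 25 + 10\right) + 23\right) - 3\right) = 7 \left(\left(29 + 23\right) - 3\right) = 7 \left(52 - 3\right) = 7 \cdot 49 = 343$)
$m = 59682$ ($m = 343 \left(10 \cdot 11 + \left(2 + 6\right)^{2}\right) = 343 \left(110 + 8^{2}\right) = 343 \left(110 + 64\right) = 343 \cdot 174 = 59682$)
$\frac{m}{-41810} = \frac{59682}{-41810} = 59682 \left(- \frac{1}{41810}\right) = - \frac{29841}{20905}$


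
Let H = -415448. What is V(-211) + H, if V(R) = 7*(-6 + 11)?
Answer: -415413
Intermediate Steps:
V(R) = 35 (V(R) = 7*5 = 35)
V(-211) + H = 35 - 415448 = -415413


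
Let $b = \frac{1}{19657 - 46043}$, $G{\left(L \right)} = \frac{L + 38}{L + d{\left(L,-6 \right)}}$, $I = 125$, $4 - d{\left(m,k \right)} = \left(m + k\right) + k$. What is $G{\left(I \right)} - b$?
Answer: $\frac{2150467}{211088} \approx 10.188$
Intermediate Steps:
$d{\left(m,k \right)} = 4 - m - 2 k$ ($d{\left(m,k \right)} = 4 - \left(\left(m + k\right) + k\right) = 4 - \left(\left(k + m\right) + k\right) = 4 - \left(m + 2 k\right) = 4 - m - 2 k$)
$G{\left(L \right)} = \frac{19}{8} + \frac{L}{16}$ ($G{\left(L \right)} = \frac{L + 38}{L - \left(-16 + L\right)} = \frac{38 + L}{L + \left(4 - L + 12\right)} = \frac{38 + L}{L - \left(-16 + L\right)} = \frac{38 + L}{16} = \left(38 + L\right) \frac{1}{16} = \frac{19}{8} + \frac{L}{16}$)
$b = - \frac{1}{26386}$ ($b = \frac{1}{-26386} = - \frac{1}{26386} \approx -3.7899 \cdot 10^{-5}$)
$G{\left(I \right)} - b = \left(\frac{19}{8} + \frac{1}{16} \cdot 125\right) - - \frac{1}{26386} = \left(\frac{19}{8} + \frac{125}{16}\right) + \frac{1}{26386} = \frac{163}{16} + \frac{1}{26386} = \frac{2150467}{211088}$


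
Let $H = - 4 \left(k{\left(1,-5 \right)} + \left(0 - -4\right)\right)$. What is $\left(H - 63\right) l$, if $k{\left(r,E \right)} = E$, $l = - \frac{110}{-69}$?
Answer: $- \frac{6490}{69} \approx -94.058$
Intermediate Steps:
$l = \frac{110}{69}$ ($l = \left(-110\right) \left(- \frac{1}{69}\right) = \frac{110}{69} \approx 1.5942$)
$H = 4$ ($H = - 4 \left(-5 + \left(0 - -4\right)\right) = - 4 \left(-5 + \left(0 + 4\right)\right) = - 4 \left(-5 + 4\right) = \left(-4\right) \left(-1\right) = 4$)
$\left(H - 63\right) l = \left(4 - 63\right) \frac{110}{69} = \left(-59\right) \frac{110}{69} = - \frac{6490}{69}$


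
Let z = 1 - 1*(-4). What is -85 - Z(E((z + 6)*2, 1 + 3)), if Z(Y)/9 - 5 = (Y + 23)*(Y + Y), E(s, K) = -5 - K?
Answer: 2138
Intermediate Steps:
z = 5 (z = 1 + 4 = 5)
Z(Y) = 45 + 18*Y*(23 + Y) (Z(Y) = 45 + 9*((Y + 23)*(Y + Y)) = 45 + 9*((23 + Y)*(2*Y)) = 45 + 9*(2*Y*(23 + Y)) = 45 + 18*Y*(23 + Y))
-85 - Z(E((z + 6)*2, 1 + 3)) = -85 - (45 + 18*(-5 - (1 + 3))² + 414*(-5 - (1 + 3))) = -85 - (45 + 18*(-5 - 1*4)² + 414*(-5 - 1*4)) = -85 - (45 + 18*(-5 - 4)² + 414*(-5 - 4)) = -85 - (45 + 18*(-9)² + 414*(-9)) = -85 - (45 + 18*81 - 3726) = -85 - (45 + 1458 - 3726) = -85 - 1*(-2223) = -85 + 2223 = 2138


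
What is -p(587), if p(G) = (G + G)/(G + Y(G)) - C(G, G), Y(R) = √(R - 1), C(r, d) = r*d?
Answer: 118525189189/343983 + 1174*√586/343983 ≈ 3.4457e+5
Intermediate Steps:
C(r, d) = d*r
Y(R) = √(-1 + R)
p(G) = -G² + 2*G/(G + √(-1 + G)) (p(G) = (G + G)/(G + √(-1 + G)) - G*G = (2*G)/(G + √(-1 + G)) - G² = 2*G/(G + √(-1 + G)) - G² = -G² + 2*G/(G + √(-1 + G)))
-p(587) = -587*(2 - 1*587² - 1*587*√(-1 + 587))/(587 + √(-1 + 587)) = -587*(2 - 1*344569 - 1*587*√586)/(587 + √586) = -587*(2 - 344569 - 587*√586)/(587 + √586) = -587*(-344567 - 587*√586)/(587 + √586)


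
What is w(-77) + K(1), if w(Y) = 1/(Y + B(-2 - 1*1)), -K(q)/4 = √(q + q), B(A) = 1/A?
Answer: -3/232 - 4*√2 ≈ -5.6698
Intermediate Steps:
K(q) = -4*√2*√q (K(q) = -4*√(q + q) = -4*√2*√q)
w(Y) = 1/(-⅓ + Y) (w(Y) = 1/(Y + 1/(-2 - 1*1)) = 1/(Y + 1/(-2 - 1)) = 1/(Y + 1/(-3)) = 1/(Y - ⅓) = 1/(-⅓ + Y))
w(-77) + K(1) = 3/(-1 + 3*(-77)) - 4*√2*√1 = 3/(-1 - 231) - 4*√2*1 = 3/(-232) - 4*√2 = 3*(-1/232) - 4*√2 = -3/232 - 4*√2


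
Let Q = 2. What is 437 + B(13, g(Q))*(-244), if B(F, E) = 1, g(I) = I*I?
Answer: 193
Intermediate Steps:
g(I) = I²
437 + B(13, g(Q))*(-244) = 437 + 1*(-244) = 437 - 244 = 193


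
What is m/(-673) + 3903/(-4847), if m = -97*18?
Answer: 5836143/3262031 ≈ 1.7891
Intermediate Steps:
m = -1746
m/(-673) + 3903/(-4847) = -1746/(-673) + 3903/(-4847) = -1746*(-1/673) + 3903*(-1/4847) = 1746/673 - 3903/4847 = 5836143/3262031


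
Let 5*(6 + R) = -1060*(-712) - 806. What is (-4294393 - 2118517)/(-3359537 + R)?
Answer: 1886150/943753 ≈ 1.9986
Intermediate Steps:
R = 753884/5 (R = -6 + (-1060*(-712) - 806)/5 = -6 + (754720 - 806)/5 = -6 + (1/5)*753914 = -6 + 753914/5 = 753884/5 ≈ 1.5078e+5)
(-4294393 - 2118517)/(-3359537 + R) = (-4294393 - 2118517)/(-3359537 + 753884/5) = -6412910/(-16043801/5) = -6412910*(-5/16043801) = 1886150/943753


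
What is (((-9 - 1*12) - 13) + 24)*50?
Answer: -500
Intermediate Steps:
(((-9 - 1*12) - 13) + 24)*50 = (((-9 - 12) - 13) + 24)*50 = ((-21 - 13) + 24)*50 = (-34 + 24)*50 = -10*50 = -500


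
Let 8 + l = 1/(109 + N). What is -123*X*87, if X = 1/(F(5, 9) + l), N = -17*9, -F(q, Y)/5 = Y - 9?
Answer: 470844/353 ≈ 1333.8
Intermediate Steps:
F(q, Y) = 45 - 5*Y (F(q, Y) = -5*(Y - 9) = -5*(-9 + Y) = 45 - 5*Y)
N = -153
l = -353/44 (l = -8 + 1/(109 - 153) = -8 + 1/(-44) = -8 - 1/44 = -353/44 ≈ -8.0227)
X = -44/353 (X = 1/((45 - 5*9) - 353/44) = 1/((45 - 45) - 353/44) = 1/(0 - 353/44) = 1/(-353/44) = -44/353 ≈ -0.12465)
-123*X*87 = -123*(-44/353)*87 = (5412/353)*87 = 470844/353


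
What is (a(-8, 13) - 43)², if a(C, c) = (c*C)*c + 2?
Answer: 1940449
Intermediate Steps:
a(C, c) = 2 + C*c² (a(C, c) = (C*c)*c + 2 = C*c² + 2 = 2 + C*c²)
(a(-8, 13) - 43)² = ((2 - 8*13²) - 43)² = ((2 - 8*169) - 43)² = ((2 - 1352) - 43)² = (-1350 - 43)² = (-1393)² = 1940449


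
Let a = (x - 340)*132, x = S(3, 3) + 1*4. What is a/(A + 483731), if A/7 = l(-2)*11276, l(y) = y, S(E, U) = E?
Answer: -43956/325867 ≈ -0.13489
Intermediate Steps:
x = 7 (x = 3 + 1*4 = 3 + 4 = 7)
A = -157864 (A = 7*(-2*11276) = 7*(-22552) = -157864)
a = -43956 (a = (7 - 340)*132 = -333*132 = -43956)
a/(A + 483731) = -43956/(-157864 + 483731) = -43956/325867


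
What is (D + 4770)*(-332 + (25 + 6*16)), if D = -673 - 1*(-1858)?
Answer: -1256505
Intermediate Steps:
D = 1185 (D = -673 + 1858 = 1185)
(D + 4770)*(-332 + (25 + 6*16)) = (1185 + 4770)*(-332 + (25 + 6*16)) = 5955*(-332 + (25 + 96)) = 5955*(-332 + 121) = 5955*(-211) = -1256505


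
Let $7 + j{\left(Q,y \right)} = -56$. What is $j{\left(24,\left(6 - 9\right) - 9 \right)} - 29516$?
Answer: $-29579$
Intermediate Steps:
$j{\left(Q,y \right)} = -63$ ($j{\left(Q,y \right)} = -7 - 56 = -63$)
$j{\left(24,\left(6 - 9\right) - 9 \right)} - 29516 = -63 - 29516 = -29579$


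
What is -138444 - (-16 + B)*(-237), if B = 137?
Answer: -109767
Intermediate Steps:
-138444 - (-16 + B)*(-237) = -138444 - (-16 + 137)*(-237) = -138444 - 121*(-237) = -138444 - 1*(-28677) = -138444 + 28677 = -109767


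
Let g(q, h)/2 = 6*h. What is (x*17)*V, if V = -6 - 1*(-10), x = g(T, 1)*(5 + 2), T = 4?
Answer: 5712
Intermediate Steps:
g(q, h) = 12*h (g(q, h) = 2*(6*h) = 12*h)
x = 84 (x = (12*1)*(5 + 2) = 12*7 = 84)
V = 4 (V = -6 + 10 = 4)
(x*17)*V = (84*17)*4 = 1428*4 = 5712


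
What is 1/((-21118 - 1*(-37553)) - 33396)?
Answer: -1/16961 ≈ -5.8959e-5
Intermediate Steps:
1/((-21118 - 1*(-37553)) - 33396) = 1/((-21118 + 37553) - 33396) = 1/(16435 - 33396) = 1/(-16961) = -1/16961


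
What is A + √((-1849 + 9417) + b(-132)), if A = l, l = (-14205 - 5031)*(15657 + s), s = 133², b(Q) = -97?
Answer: -641443656 + √7471 ≈ -6.4144e+8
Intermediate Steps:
s = 17689
l = -641443656 (l = (-14205 - 5031)*(15657 + 17689) = -19236*33346 = -641443656)
A = -641443656
A + √((-1849 + 9417) + b(-132)) = -641443656 + √((-1849 + 9417) - 97) = -641443656 + √(7568 - 97) = -641443656 + √7471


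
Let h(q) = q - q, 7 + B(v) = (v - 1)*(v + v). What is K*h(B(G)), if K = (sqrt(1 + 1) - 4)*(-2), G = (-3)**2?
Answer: 0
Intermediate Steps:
G = 9
B(v) = -7 + 2*v*(-1 + v) (B(v) = -7 + (v - 1)*(v + v) = -7 + (-1 + v)*(2*v) = -7 + 2*v*(-1 + v))
h(q) = 0
K = 8 - 2*sqrt(2) (K = (sqrt(2) - 4)*(-2) = (-4 + sqrt(2))*(-2) = 8 - 2*sqrt(2) ≈ 5.1716)
K*h(B(G)) = (8 - 2*sqrt(2))*0 = 0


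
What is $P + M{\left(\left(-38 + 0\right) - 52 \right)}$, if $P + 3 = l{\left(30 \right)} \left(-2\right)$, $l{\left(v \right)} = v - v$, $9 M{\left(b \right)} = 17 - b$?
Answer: $\frac{80}{9} \approx 8.8889$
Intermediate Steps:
$M{\left(b \right)} = \frac{17}{9} - \frac{b}{9}$ ($M{\left(b \right)} = \frac{17 - b}{9} = \frac{17}{9} - \frac{b}{9}$)
$l{\left(v \right)} = 0$
$P = -3$ ($P = -3 + 0 \left(-2\right) = -3 + 0 = -3$)
$P + M{\left(\left(-38 + 0\right) - 52 \right)} = -3 - \left(- \frac{17}{9} + \frac{\left(-38 + 0\right) - 52}{9}\right) = -3 - \left(- \frac{17}{9} + \frac{-38 - 52}{9}\right) = -3 + \left(\frac{17}{9} - -10\right) = -3 + \left(\frac{17}{9} + 10\right) = -3 + \frac{107}{9} = \frac{80}{9}$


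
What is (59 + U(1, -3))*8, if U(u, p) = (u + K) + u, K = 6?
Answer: 536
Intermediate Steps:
U(u, p) = 6 + 2*u (U(u, p) = (u + 6) + u = (6 + u) + u = 6 + 2*u)
(59 + U(1, -3))*8 = (59 + (6 + 2*1))*8 = (59 + (6 + 2))*8 = (59 + 8)*8 = 67*8 = 536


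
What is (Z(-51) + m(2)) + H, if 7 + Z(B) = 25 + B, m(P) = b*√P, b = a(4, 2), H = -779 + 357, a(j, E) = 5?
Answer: -455 + 5*√2 ≈ -447.93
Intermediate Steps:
H = -422
b = 5
m(P) = 5*√P
Z(B) = 18 + B (Z(B) = -7 + (25 + B) = 18 + B)
(Z(-51) + m(2)) + H = ((18 - 51) + 5*√2) - 422 = (-33 + 5*√2) - 422 = -455 + 5*√2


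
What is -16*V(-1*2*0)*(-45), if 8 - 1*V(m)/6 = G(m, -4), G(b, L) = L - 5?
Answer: 73440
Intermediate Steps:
G(b, L) = -5 + L
V(m) = 102 (V(m) = 48 - 6*(-5 - 4) = 48 - 6*(-9) = 48 + 54 = 102)
-16*V(-1*2*0)*(-45) = -16*102*(-45) = -1632*(-45) = 73440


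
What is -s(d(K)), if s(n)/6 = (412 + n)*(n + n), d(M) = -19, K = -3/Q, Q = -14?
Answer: 89604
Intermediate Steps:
K = 3/14 (K = -3/(-14) = -3*(-1/14) = 3/14 ≈ 0.21429)
s(n) = 12*n*(412 + n) (s(n) = 6*((412 + n)*(n + n)) = 6*((412 + n)*(2*n)) = 6*(2*n*(412 + n)) = 12*n*(412 + n))
-s(d(K)) = -12*(-19)*(412 - 19) = -12*(-19)*393 = -1*(-89604) = 89604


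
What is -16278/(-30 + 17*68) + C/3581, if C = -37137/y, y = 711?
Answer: -6914514260/477816411 ≈ -14.471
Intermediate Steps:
C = -12379/237 (C = -37137/711 = -37137*1/711 = -12379/237 ≈ -52.232)
-16278/(-30 + 17*68) + C/3581 = -16278/(-30 + 17*68) - 12379/237/3581 = -16278/(-30 + 1156) - 12379/237*1/3581 = -16278/1126 - 12379/848697 = -16278*1/1126 - 12379/848697 = -8139/563 - 12379/848697 = -6914514260/477816411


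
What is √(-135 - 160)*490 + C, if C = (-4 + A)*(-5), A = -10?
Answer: 70 + 490*I*√295 ≈ 70.0 + 8416.0*I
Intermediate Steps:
C = 70 (C = (-4 - 10)*(-5) = -14*(-5) = 70)
√(-135 - 160)*490 + C = √(-135 - 160)*490 + 70 = √(-295)*490 + 70 = (I*√295)*490 + 70 = 490*I*√295 + 70 = 70 + 490*I*√295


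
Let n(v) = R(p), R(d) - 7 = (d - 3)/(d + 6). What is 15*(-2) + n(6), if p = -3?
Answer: -25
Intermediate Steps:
R(d) = 7 + (-3 + d)/(6 + d) (R(d) = 7 + (d - 3)/(d + 6) = 7 + (-3 + d)/(6 + d))
n(v) = 5 (n(v) = (39 + 8*(-3))/(6 - 3) = (39 - 24)/3 = (1/3)*15 = 5)
15*(-2) + n(6) = 15*(-2) + 5 = -30 + 5 = -25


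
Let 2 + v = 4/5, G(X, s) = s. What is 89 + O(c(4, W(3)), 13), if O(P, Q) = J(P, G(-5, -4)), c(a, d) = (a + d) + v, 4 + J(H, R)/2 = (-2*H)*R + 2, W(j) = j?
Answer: 889/5 ≈ 177.80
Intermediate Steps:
v = -6/5 (v = -2 + 4/5 = -2 + 4*(⅕) = -2 + ⅘ = -6/5 ≈ -1.2000)
J(H, R) = -4 - 4*H*R (J(H, R) = -8 + 2*((-2*H)*R + 2) = -8 + 2*(-2*H*R + 2) = -8 + 2*(2 - 2*H*R) = -8 + (4 - 4*H*R) = -4 - 4*H*R)
c(a, d) = -6/5 + a + d (c(a, d) = (a + d) - 6/5 = -6/5 + a + d)
O(P, Q) = -4 + 16*P (O(P, Q) = -4 - 4*P*(-4) = -4 + 16*P)
89 + O(c(4, W(3)), 13) = 89 + (-4 + 16*(-6/5 + 4 + 3)) = 89 + (-4 + 16*(29/5)) = 89 + (-4 + 464/5) = 89 + 444/5 = 889/5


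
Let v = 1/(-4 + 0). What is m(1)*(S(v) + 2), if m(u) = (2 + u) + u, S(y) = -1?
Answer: 4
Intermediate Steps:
v = -¼ (v = 1/(-4) = -¼ ≈ -0.25000)
m(u) = 2 + 2*u
m(1)*(S(v) + 2) = (2 + 2*1)*(-1 + 2) = (2 + 2)*1 = 4*1 = 4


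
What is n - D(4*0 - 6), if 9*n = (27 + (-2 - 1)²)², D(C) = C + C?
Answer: 156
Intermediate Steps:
D(C) = 2*C
n = 144 (n = (27 + (-2 - 1)²)²/9 = (27 + (-3)²)²/9 = (27 + 9)²/9 = (⅑)*36² = (⅑)*1296 = 144)
n - D(4*0 - 6) = 144 - 2*(4*0 - 6) = 144 - 2*(0 - 6) = 144 - 2*(-6) = 144 - 1*(-12) = 144 + 12 = 156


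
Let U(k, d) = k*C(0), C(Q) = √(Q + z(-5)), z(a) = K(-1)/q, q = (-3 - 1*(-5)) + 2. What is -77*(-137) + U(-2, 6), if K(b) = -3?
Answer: 10549 - I*√3 ≈ 10549.0 - 1.732*I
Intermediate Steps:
q = 4 (q = (-3 + 5) + 2 = 2 + 2 = 4)
z(a) = -¾ (z(a) = -3/4 = -3*¼ = -¾)
C(Q) = √(-¾ + Q) (C(Q) = √(Q - ¾) = √(-¾ + Q))
U(k, d) = I*k*√3/2 (U(k, d) = k*(√(-3 + 4*0)/2) = k*(√(-3 + 0)/2) = k*(√(-3)/2) = k*((I*√3)/2) = k*(I*√3/2) = I*k*√3/2)
-77*(-137) + U(-2, 6) = -77*(-137) + (½)*I*(-2)*√3 = 10549 - I*√3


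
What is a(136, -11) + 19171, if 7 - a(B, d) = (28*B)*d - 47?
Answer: 61113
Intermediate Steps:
a(B, d) = 54 - 28*B*d (a(B, d) = 7 - ((28*B)*d - 47) = 7 - (28*B*d - 47) = 7 - (-47 + 28*B*d) = 7 + (47 - 28*B*d) = 54 - 28*B*d)
a(136, -11) + 19171 = (54 - 28*136*(-11)) + 19171 = (54 + 41888) + 19171 = 41942 + 19171 = 61113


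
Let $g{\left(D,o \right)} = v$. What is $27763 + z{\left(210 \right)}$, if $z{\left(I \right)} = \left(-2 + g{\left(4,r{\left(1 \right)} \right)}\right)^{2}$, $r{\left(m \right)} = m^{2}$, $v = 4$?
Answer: $27767$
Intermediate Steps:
$g{\left(D,o \right)} = 4$
$z{\left(I \right)} = 4$ ($z{\left(I \right)} = \left(-2 + 4\right)^{2} = 2^{2} = 4$)
$27763 + z{\left(210 \right)} = 27763 + 4 = 27767$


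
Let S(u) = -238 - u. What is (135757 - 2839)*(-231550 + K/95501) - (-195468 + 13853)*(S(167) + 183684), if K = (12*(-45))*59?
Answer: 239612805702705/95501 ≈ 2.5090e+9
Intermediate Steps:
K = -31860 (K = -540*59 = -31860)
(135757 - 2839)*(-231550 + K/95501) - (-195468 + 13853)*(S(167) + 183684) = (135757 - 2839)*(-231550 - 31860/95501) - (-195468 + 13853)*((-238 - 1*167) + 183684) = 132918*(-231550 - 31860*1/95501) - (-181615)*((-238 - 167) + 183684) = 132918*(-231550 - 31860/95501) - (-181615)*(-405 + 183684) = 132918*(-22113288410/95501) - (-181615)*183279 = -2939254068880380/95501 - 1*(-33286215585) = -2939254068880380/95501 + 33286215585 = 239612805702705/95501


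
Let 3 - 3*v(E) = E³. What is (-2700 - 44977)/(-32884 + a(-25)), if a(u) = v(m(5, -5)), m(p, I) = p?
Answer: 143031/98774 ≈ 1.4481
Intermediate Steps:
v(E) = 1 - E³/3
a(u) = -122/3 (a(u) = 1 - ⅓*5³ = 1 - ⅓*125 = 1 - 125/3 = -122/3)
(-2700 - 44977)/(-32884 + a(-25)) = (-2700 - 44977)/(-32884 - 122/3) = -47677/(-98774/3) = -47677*(-3/98774) = 143031/98774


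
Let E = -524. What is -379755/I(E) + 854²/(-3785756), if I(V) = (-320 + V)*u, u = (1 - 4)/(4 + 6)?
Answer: -599101846913/399397258 ≈ -1500.0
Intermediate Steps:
u = -3/10 ≈ -0.30000
I(V) = 96 - 3*V/10 (I(V) = (-320 + V)*(-3/10) = 96 - 3*V/10)
-379755/I(E) + 854²/(-3785756) = -379755/(96 - 3/10*(-524)) + 854²/(-3785756) = -379755/(96 + 786/5) + 729316*(-1/3785756) = -379755/1266/5 - 182329/946439 = -379755*5/1266 - 182329/946439 = -632925/422 - 182329/946439 = -599101846913/399397258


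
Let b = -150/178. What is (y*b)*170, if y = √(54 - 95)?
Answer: -12750*I*√41/89 ≈ -917.3*I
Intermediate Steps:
b = -75/89 (b = -150*1/178 = -75/89 ≈ -0.84270)
y = I*√41 (y = √(-41) = I*√41 ≈ 6.4031*I)
(y*b)*170 = ((I*√41)*(-75/89))*170 = -75*I*√41/89*170 = -12750*I*√41/89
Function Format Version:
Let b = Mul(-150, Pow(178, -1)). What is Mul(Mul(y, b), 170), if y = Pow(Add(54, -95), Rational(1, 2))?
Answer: Mul(Rational(-12750, 89), I, Pow(41, Rational(1, 2))) ≈ Mul(-917.30, I)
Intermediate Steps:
b = Rational(-75, 89) (b = Mul(-150, Rational(1, 178)) = Rational(-75, 89) ≈ -0.84270)
y = Mul(I, Pow(41, Rational(1, 2))) (y = Pow(-41, Rational(1, 2)) = Mul(I, Pow(41, Rational(1, 2))) ≈ Mul(6.4031, I))
Mul(Mul(y, b), 170) = Mul(Mul(Mul(I, Pow(41, Rational(1, 2))), Rational(-75, 89)), 170) = Mul(Mul(Rational(-75, 89), I, Pow(41, Rational(1, 2))), 170) = Mul(Rational(-12750, 89), I, Pow(41, Rational(1, 2)))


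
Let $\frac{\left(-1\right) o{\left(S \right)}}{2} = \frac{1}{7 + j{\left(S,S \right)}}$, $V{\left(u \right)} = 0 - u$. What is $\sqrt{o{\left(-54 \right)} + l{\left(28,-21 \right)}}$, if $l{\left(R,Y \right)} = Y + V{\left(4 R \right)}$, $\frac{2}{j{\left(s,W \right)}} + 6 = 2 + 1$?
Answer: $\frac{i \sqrt{48127}}{19} \approx 11.546 i$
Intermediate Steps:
$j{\left(s,W \right)} = - \frac{2}{3}$ ($j{\left(s,W \right)} = \frac{2}{-6 + \left(2 + 1\right)} = \frac{2}{-6 + 3} = \frac{2}{-3} = 2 \left(- \frac{1}{3}\right) = - \frac{2}{3}$)
$V{\left(u \right)} = - u$
$o{\left(S \right)} = - \frac{6}{19}$ ($o{\left(S \right)} = - \frac{2}{7 - \frac{2}{3}} = - \frac{2}{\frac{19}{3}} = \left(-2\right) \frac{3}{19} = - \frac{6}{19}$)
$l{\left(R,Y \right)} = Y - 4 R$
$\sqrt{o{\left(-54 \right)} + l{\left(28,-21 \right)}} = \sqrt{- \frac{6}{19} - 133} = \sqrt{- \frac{2533}{19}} = \frac{i \sqrt{48127}}{19}$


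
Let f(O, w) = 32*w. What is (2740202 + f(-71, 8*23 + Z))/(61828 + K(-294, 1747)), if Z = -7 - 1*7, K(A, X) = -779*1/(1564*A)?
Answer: 1262490121872/28429504427 ≈ 44.408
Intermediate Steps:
K(A, X) = -779/(1564*A)
Z = -14 (Z = -7 - 7 = -14)
(2740202 + f(-71, 8*23 + Z))/(61828 + K(-294, 1747)) = (2740202 + 32*(8*23 - 14))/(61828 - 779/1564/(-294)) = (2740202 + 32*(184 - 14))/(61828 - 779/1564*(-1/294)) = (2740202 + 32*170)/(61828 + 779/459816) = (2740202 + 5440)/(28429504427/459816) = 2745642*(459816/28429504427) = 1262490121872/28429504427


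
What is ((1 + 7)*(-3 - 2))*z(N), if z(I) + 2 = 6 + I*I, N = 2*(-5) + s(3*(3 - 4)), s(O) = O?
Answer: -6920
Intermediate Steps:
N = -13 (N = 2*(-5) + 3*(3 - 4) = -10 + 3*(-1) = -10 - 3 = -13)
z(I) = 4 + I**2 (z(I) = -2 + (6 + I*I) = -2 + (6 + I**2) = 4 + I**2)
((1 + 7)*(-3 - 2))*z(N) = ((1 + 7)*(-3 - 2))*(4 + (-13)**2) = (8*(-5))*(4 + 169) = -40*173 = -6920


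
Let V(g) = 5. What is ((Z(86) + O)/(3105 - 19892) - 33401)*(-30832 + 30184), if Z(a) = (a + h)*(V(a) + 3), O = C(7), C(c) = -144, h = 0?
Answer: 363335628888/16787 ≈ 2.1644e+7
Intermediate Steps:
O = -144
Z(a) = 8*a (Z(a) = (a + 0)*(5 + 3) = a*8 = 8*a)
((Z(86) + O)/(3105 - 19892) - 33401)*(-30832 + 30184) = ((8*86 - 144)/(3105 - 19892) - 33401)*(-30832 + 30184) = ((688 - 144)/(-16787) - 33401)*(-648) = (544*(-1/16787) - 33401)*(-648) = (-544/16787 - 33401)*(-648) = -560703131/16787*(-648) = 363335628888/16787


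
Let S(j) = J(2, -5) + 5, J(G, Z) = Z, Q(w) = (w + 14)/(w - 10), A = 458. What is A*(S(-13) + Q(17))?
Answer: 14198/7 ≈ 2028.3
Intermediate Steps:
Q(w) = (14 + w)/(-10 + w)
S(j) = 0 (S(j) = -5 + 5 = 0)
A*(S(-13) + Q(17)) = 458*(0 + (14 + 17)/(-10 + 17)) = 458*(0 + 31/7) = 458*(31/7) = 14198/7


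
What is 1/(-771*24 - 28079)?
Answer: -1/46583 ≈ -2.1467e-5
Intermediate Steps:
1/(-771*24 - 28079) = 1/(-18504 - 28079) = 1/(-46583) = -1/46583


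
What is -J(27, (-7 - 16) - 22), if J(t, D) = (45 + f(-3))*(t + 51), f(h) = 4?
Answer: -3822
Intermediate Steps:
J(t, D) = 2499 + 49*t (J(t, D) = (45 + 4)*(t + 51) = 49*(51 + t) = 2499 + 49*t)
-J(27, (-7 - 16) - 22) = -(2499 + 49*27) = -(2499 + 1323) = -1*3822 = -3822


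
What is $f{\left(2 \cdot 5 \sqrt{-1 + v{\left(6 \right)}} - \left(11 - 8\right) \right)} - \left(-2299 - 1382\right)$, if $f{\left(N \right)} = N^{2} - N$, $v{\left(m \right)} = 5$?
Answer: $3953$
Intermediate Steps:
$f{\left(2 \cdot 5 \sqrt{-1 + v{\left(6 \right)}} - \left(11 - 8\right) \right)} - \left(-2299 - 1382\right) = \left(2 \cdot 5 \sqrt{-1 + 5} - \left(11 - 8\right)\right) \left(-1 - \left(11 - 8 - 2 \cdot 5 \sqrt{-1 + 5}\right)\right) - \left(-2299 - 1382\right) = \left(10 \sqrt{4} - \left(11 - 8\right)\right) \left(-1 + \left(10 \sqrt{4} - \left(11 - 8\right)\right)\right) - -3681 = \left(10 \cdot 2 - 3\right) \left(-1 + \left(10 \cdot 2 - 3\right)\right) + 3681 = \left(20 - 3\right) \left(-1 + \left(20 - 3\right)\right) + 3681 = 17 \left(-1 + 17\right) + 3681 = 17 \cdot 16 + 3681 = 272 + 3681 = 3953$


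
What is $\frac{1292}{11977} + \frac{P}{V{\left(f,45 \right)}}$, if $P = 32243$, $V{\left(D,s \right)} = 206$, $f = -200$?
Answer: $\frac{386440563}{2467262} \approx 156.63$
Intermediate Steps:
$\frac{1292}{11977} + \frac{P}{V{\left(f,45 \right)}} = \frac{1292}{11977} + \frac{32243}{206} = \frac{386440563}{2467262}$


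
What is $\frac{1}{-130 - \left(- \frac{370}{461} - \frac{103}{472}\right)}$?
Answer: $- \frac{217592}{28064837} \approx -0.0077532$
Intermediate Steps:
$\frac{1}{-130 - \left(- \frac{370}{461} - \frac{103}{472}\right)} = \frac{1}{-130 - - \frac{222123}{217592}} = \frac{1}{-130 + \left(\frac{103}{472} + \frac{370}{461}\right)} = \frac{1}{-130 + \frac{222123}{217592}} = \frac{1}{- \frac{28064837}{217592}} = - \frac{217592}{28064837}$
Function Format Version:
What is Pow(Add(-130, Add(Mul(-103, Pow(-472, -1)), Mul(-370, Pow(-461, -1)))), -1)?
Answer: Rational(-217592, 28064837) ≈ -0.0077532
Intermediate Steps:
Pow(Add(-130, Add(Mul(-103, Pow(-472, -1)), Mul(-370, Pow(-461, -1)))), -1) = Pow(Add(-130, Add(Mul(-103, Rational(-1, 472)), Mul(-370, Rational(-1, 461)))), -1) = Pow(Add(-130, Add(Rational(103, 472), Rational(370, 461))), -1) = Pow(Add(-130, Rational(222123, 217592)), -1) = Pow(Rational(-28064837, 217592), -1) = Rational(-217592, 28064837)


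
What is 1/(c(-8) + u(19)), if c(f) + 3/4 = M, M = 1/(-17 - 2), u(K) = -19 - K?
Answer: -76/2949 ≈ -0.025771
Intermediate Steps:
M = -1/19 (M = 1/(-19) = -1/19 ≈ -0.052632)
c(f) = -61/76 (c(f) = -¾ - 1/19 = -61/76)
1/(c(-8) + u(19)) = 1/(-61/76 + (-19 - 1*19)) = 1/(-61/76 + (-19 - 19)) = 1/(-61/76 - 38) = 1/(-2949/76) = -76/2949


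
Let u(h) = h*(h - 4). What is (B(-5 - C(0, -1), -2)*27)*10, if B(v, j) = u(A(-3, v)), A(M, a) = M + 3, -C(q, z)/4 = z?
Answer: 0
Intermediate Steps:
C(q, z) = -4*z
A(M, a) = 3 + M
u(h) = h*(-4 + h)
B(v, j) = 0 (B(v, j) = (3 - 3)*(-4 + (3 - 3)) = 0*(-4 + 0) = 0*(-4) = 0)
(B(-5 - C(0, -1), -2)*27)*10 = (0*27)*10 = 0*10 = 0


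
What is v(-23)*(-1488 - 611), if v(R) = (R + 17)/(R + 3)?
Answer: -6297/10 ≈ -629.70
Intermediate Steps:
v(R) = (17 + R)/(3 + R)
v(-23)*(-1488 - 611) = ((17 - 23)/(3 - 23))*(-1488 - 611) = (-6/(-20))*(-2099) = -1/20*(-6)*(-2099) = (3/10)*(-2099) = -6297/10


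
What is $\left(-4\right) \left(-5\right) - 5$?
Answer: $15$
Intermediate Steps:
$\left(-4\right) \left(-5\right) - 5 = 20 - 5 = 15$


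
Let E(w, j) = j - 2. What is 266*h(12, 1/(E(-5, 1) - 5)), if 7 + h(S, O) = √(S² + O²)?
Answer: -1862 + 133*√5185/3 ≈ 1330.3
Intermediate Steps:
E(w, j) = -2 + j
h(S, O) = -7 + √(O² + S²) (h(S, O) = -7 + √(S² + O²) = -7 + √(O² + S²))
266*h(12, 1/(E(-5, 1) - 5)) = 266*(-7 + √((1/((-2 + 1) - 5))² + 12²)) = 266*(-7 + √((1/(-1 - 5))² + 144)) = 266*(-7 + √((1/(-6))² + 144)) = 266*(-7 + √((-⅙)² + 144)) = 266*(-7 + √(1/36 + 144)) = 266*(-7 + √(5185/36)) = 266*(-7 + √5185/6) = -1862 + 133*√5185/3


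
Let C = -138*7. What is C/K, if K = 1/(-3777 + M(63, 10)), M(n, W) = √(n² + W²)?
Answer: 3648582 - 966*√4069 ≈ 3.5870e+6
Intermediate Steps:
C = -966
M(n, W) = √(W² + n²)
K = 1/(-3777 + √4069) (K = 1/(-3777 + √(10² + 63²)) = 1/(-3777 + √(100 + 3969)) = 1/(-3777 + √4069) ≈ -0.00026931)
C/K = -966/(-3777/14261660 - √4069/14261660)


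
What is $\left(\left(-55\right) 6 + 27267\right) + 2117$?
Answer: $29054$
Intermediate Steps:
$\left(\left(-55\right) 6 + 27267\right) + 2117 = \left(-330 + 27267\right) + 2117 = 26937 + 2117 = 29054$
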